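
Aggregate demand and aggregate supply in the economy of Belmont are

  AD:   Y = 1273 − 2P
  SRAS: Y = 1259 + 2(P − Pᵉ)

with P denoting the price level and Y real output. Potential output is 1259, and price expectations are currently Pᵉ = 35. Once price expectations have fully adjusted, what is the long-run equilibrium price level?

Long-run P = 7

Short run: with Pᵉ = 35, SRAS is Y = 1189 + 2P. Setting AD = SRAS gives 84 = 4P, so P = 21 and Y = 1273 − 2·21 = 1231.
Output 1231 is below potential 1259, so over time expected prices fall and SRAS shifts right until Y returns to 1259.
Long run: Y = 1259 on the AD curve gives 1259 = 1273 − 2P, so P = 7.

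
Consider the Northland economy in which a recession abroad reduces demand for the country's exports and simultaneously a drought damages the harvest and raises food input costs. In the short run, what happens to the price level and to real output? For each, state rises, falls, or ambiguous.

The first event is a negative demand shock: AD shifts left, which by itself pushes P down and Y down.
The second is an adverse supply shock: SRAS shifts left, which by itself pushes P up and Y down.
The two shocks push P in opposite directions, so the effect on P is ambiguous. Both shocks push Y down, so Y falls.

Price level: ambiguous; output: falls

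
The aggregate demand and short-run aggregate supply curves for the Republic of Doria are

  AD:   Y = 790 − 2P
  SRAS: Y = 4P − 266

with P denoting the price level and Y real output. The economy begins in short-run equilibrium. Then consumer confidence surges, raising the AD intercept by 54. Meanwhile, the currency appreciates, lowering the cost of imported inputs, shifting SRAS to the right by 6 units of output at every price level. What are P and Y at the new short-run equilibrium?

P = 184, Y = 476

After both shocks: AD is Y = 844 − 2P and SRAS is Y = 4P − 260.
Setting them equal: 1104 = 6P, so P = 184.
Y = 844 − 2·184 = 476.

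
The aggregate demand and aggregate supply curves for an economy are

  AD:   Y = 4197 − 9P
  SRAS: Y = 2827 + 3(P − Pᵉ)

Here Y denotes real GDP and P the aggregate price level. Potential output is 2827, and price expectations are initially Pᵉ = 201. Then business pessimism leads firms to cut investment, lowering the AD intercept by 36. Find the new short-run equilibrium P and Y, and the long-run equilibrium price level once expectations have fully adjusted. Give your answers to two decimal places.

Short run: P = 161.42, Y = 2708.25. Long run: P = 148.22.

AD shifts left: new AD is Y = 4161 − 9P. With Pᵉ = 201, SRAS is Y = 2224 + 3P.
Short run: 4161 − 9P = 2224 + 3P gives 1937 = 12P, so P = 161.42 and Y = 4161 − 9P = 2708.25.
Y = 2708.25 is below potential 2827; expectations adjust and SRAS shifts right until Y = 2827.
Long run: on the new AD curve, 2827 = 4161 − 9P gives P = 148.22.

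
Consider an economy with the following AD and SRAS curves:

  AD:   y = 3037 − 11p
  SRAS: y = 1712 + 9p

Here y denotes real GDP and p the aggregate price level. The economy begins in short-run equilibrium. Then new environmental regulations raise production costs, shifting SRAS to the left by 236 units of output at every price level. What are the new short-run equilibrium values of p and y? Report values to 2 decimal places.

p = 78.05, y = 2178.45

This is a negative supply shock: SRAS shifts left.
New SRAS: y = 1476 + 9p.
Set AD = SRAS: 3037 − 11p = 1476 + 9p, so 1561 = 20p and p = 78.05.
Substituting into AD, y = 2178.45.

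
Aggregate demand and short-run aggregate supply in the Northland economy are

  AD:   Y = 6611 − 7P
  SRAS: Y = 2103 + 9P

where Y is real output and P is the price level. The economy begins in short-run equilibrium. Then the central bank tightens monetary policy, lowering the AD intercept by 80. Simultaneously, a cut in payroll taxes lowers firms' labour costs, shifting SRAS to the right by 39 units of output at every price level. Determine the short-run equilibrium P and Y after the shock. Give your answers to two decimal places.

After both shocks: AD is Y = 6531 − 7P and SRAS is Y = 2142 + 9P.
Setting them equal: 4389 = 16P, so P = 274.31.
Substituting into AD, Y = 4610.81.

P = 274.31, Y = 4610.81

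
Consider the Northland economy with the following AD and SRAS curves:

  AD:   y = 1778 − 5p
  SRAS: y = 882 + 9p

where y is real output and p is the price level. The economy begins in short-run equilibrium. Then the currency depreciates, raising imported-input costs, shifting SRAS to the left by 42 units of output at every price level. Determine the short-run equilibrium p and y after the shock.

This is a negative supply shock: SRAS shifts left.
New SRAS: y = 840 + 9p.
Set AD = SRAS: 1778 − 5p = 840 + 9p, so 938 = 14p and p = 67.
y = 1778 − 5·67 = 1443.

p = 67, y = 1443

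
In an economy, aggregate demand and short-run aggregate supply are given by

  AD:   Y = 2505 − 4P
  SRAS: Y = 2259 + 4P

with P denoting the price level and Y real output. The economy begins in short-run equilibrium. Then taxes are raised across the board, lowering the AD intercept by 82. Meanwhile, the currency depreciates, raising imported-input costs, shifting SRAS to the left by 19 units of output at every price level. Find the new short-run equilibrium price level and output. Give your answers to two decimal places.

P = 22.88, Y = 2331.50

After both shocks: AD is Y = 2423 − 4P and SRAS is Y = 2240 + 4P.
Setting them equal: 183 = 8P, so P = 22.88.
Substituting into AD, Y = 2331.50.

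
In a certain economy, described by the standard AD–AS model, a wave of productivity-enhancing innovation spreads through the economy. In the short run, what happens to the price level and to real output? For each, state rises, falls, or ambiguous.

Price level: falls; output: rises

This is a favourable supply shock: SRAS shifts right.
Moving along the downward-sloping AD curve, P falls and Y rises.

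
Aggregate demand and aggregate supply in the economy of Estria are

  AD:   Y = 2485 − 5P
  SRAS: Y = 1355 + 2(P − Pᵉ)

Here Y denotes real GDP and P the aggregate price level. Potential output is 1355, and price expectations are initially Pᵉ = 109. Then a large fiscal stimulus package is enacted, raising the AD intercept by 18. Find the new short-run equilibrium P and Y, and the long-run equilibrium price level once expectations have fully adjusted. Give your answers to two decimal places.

AD shifts right: new AD is Y = 2503 − 5P. With Pᵉ = 109, SRAS is Y = 1137 + 2P.
Short run: 2503 − 5P = 1137 + 2P gives 1366 = 7P, so P = 195.14 and Y = 2503 − 5P = 1527.29.
Y = 1527.29 is above potential 1355; expectations adjust and SRAS shifts left until Y = 1355.
Long run: on the new AD curve, 1355 = 2503 − 5P gives P = 229.60.

Short run: P = 195.14, Y = 1527.29. Long run: P = 229.60.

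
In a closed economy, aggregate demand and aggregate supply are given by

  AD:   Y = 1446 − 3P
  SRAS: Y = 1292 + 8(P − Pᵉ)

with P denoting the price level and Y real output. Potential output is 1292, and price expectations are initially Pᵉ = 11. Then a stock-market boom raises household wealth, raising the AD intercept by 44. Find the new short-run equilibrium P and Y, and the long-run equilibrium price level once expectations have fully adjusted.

AD shifts right: new AD is Y = 1490 − 3P. With Pᵉ = 11, SRAS is Y = 1204 + 8P.
Short run: 1490 − 3P = 1204 + 8P gives 286 = 11P, so P = 26 and Y = 1490 − 3·26 = 1412.
Y = 1412 is above potential 1292; expectations adjust and SRAS shifts left until Y = 1292.
Long run: on the new AD curve, 1292 = 1490 − 3P gives P = 66.

Short run: P = 26, Y = 1412. Long run: P = 66.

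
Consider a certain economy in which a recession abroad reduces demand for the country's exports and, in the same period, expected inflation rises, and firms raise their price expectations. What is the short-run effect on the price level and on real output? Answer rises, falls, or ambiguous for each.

The first event is a negative demand shock: AD shifts left, which by itself pushes P down and Y down.
The second is an adverse supply shock: SRAS shifts left, which by itself pushes P up and Y down.
The two shocks push P in opposite directions, so the effect on P is ambiguous. Both shocks push Y down, so Y falls.

Price level: ambiguous; output: falls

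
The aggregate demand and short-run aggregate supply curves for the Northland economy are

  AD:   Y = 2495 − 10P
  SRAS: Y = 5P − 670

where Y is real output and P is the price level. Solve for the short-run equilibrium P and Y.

Set AD = SRAS: 2495 − 10P = 5P − 670, so 3165 = 15P and P = 211.
Then Y = 2495 − 10·211 = 385.

P = 211, Y = 385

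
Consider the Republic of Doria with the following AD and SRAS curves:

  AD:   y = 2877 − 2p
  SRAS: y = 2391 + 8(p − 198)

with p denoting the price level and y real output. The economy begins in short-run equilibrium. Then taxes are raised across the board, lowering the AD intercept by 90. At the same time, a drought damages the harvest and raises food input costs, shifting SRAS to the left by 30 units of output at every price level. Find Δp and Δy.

Δp = -6, Δy = -78

After both shocks: AD is y = 2787 − 2p and SRAS is y = 777 + 8p.
Setting them equal: 2010 = 10p, so p = 201.
y = 2787 − 2·201 = 2385.
Initially p = 207, y = 2463, so Δp = -6 and Δy = -78.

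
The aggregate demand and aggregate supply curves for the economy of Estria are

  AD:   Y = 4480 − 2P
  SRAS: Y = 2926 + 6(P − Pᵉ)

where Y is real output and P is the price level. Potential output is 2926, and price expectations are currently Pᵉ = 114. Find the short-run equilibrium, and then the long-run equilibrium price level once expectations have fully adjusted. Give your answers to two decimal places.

Short run: with Pᵉ = 114, SRAS is Y = 2242 + 6P. Setting AD = SRAS gives 2238 = 8P, so P = 279.75 and Y = 4480 − 2P = 3920.50.
Output 3920.50 is above potential 2926, so over time expected prices rise and SRAS shifts left until Y returns to 2926.
Long run: Y = 2926 on the AD curve gives 2926 = 4480 − 2P, so P = 777.00.

Short run: P = 279.75, Y = 3920.50. Long run: P = 777.00.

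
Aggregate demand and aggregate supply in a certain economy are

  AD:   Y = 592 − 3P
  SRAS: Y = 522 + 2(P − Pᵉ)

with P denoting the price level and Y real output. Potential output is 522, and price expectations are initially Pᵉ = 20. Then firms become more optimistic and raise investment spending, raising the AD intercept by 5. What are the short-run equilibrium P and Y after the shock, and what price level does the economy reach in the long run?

AD shifts right: new AD is Y = 597 − 3P. With Pᵉ = 20, SRAS is Y = 482 + 2P.
Short run: 597 − 3P = 482 + 2P gives 115 = 5P, so P = 23 and Y = 597 − 3·23 = 528.
Y = 528 is above potential 522; expectations adjust and SRAS shifts left until Y = 522.
Long run: on the new AD curve, 522 = 597 − 3P gives P = 25.

Short run: P = 23, Y = 528. Long run: P = 25.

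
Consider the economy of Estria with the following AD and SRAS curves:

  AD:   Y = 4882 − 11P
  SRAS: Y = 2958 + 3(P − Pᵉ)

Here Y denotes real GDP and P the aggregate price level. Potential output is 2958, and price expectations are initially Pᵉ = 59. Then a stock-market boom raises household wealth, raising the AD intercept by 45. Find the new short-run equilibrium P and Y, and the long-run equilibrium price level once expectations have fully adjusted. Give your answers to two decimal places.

AD shifts right: new AD is Y = 4927 − 11P. With Pᵉ = 59, SRAS is Y = 2781 + 3P.
Short run: 4927 − 11P = 2781 + 3P gives 2146 = 14P, so P = 153.29 and Y = 4927 − 11P = 3240.86.
Y = 3240.86 is above potential 2958; expectations adjust and SRAS shifts left until Y = 2958.
Long run: on the new AD curve, 2958 = 4927 − 11P gives P = 179.00.

Short run: P = 153.29, Y = 3240.86. Long run: P = 179.00.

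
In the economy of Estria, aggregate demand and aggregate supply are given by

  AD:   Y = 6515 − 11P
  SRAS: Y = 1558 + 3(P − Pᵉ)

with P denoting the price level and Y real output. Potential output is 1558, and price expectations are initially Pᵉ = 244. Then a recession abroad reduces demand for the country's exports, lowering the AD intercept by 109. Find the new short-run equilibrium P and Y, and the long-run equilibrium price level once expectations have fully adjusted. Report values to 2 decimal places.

Short run: P = 398.57, Y = 2021.71. Long run: P = 440.73.

AD shifts left: new AD is Y = 6406 − 11P. With Pᵉ = 244, SRAS is Y = 826 + 3P.
Short run: 6406 − 11P = 826 + 3P gives 5580 = 14P, so P = 398.57 and Y = 6406 − 11P = 2021.71.
Y = 2021.71 is above potential 1558; expectations adjust and SRAS shifts left until Y = 1558.
Long run: on the new AD curve, 1558 = 6406 − 11P gives P = 440.73.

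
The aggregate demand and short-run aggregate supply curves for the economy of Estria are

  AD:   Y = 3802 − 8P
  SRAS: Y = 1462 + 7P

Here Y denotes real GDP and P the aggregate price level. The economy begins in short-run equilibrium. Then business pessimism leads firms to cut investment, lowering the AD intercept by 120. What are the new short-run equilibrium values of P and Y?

This is a negative demand shock: AD shifts left.
New AD: Y = 3682 − 8P.
Set AD = SRAS: 3682 − 8P = 1462 + 7P, so 2220 = 15P and P = 148.
Y = 3682 − 8·148 = 2498.

P = 148, Y = 2498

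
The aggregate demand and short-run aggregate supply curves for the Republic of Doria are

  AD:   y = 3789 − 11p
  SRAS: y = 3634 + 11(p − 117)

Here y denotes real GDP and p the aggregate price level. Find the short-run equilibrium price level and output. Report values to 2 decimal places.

p = 65.55, y = 3068.00

Write SRAS as y = 3634 + 11p − 1287 = 2347 + 11p.
Set AD = SRAS: 3789 − 11p = 2347 + 11p, so 1442 = 22p and p = 65.55.
Substituting into AD, y = 3789 − 11p = 3068.00.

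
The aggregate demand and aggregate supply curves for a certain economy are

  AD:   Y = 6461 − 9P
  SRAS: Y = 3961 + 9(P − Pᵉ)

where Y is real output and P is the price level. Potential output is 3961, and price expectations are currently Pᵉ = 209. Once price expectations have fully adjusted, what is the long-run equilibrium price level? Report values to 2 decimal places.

Short run: with Pᵉ = 209, SRAS is Y = 2080 + 9P. Setting AD = SRAS gives 4381 = 18P, so P = 243.39 and Y = 6461 − 9P = 4270.50.
Output 4270.50 is above potential 3961, so over time expected prices rise and SRAS shifts left until Y returns to 3961.
Long run: Y = 3961 on the AD curve gives 3961 = 6461 − 9P, so P = 277.78.

Long-run P = 277.78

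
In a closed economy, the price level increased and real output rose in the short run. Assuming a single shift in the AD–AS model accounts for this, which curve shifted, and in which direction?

P rose and Y rose. An AD shift moves P and Y in the same direction; an SRAS shift moves them in opposite directions.
Here P and Y moved in the same direction, so the AD curve shifted.
Since Y rose, AD shifted right.

AD shifted right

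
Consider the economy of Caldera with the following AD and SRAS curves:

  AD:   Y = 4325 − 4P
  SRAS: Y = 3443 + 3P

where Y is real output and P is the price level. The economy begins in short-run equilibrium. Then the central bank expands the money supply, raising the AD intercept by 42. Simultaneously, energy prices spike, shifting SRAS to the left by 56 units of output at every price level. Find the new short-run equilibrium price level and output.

P = 140, Y = 3807

After both shocks: AD is Y = 4367 − 4P and SRAS is Y = 3387 + 3P.
Setting them equal: 980 = 7P, so P = 140.
Y = 4367 − 4·140 = 3807.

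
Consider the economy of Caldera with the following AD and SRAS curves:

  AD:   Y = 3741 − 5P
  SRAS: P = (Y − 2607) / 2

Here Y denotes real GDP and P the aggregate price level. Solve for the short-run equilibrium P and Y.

P = 162, Y = 2931

Rearrange SRAS to Y = 2607 + 2P.
Set AD = SRAS: 3741 − 5P = 2607 + 2P, so 1134 = 7P and P = 162.
Then Y = 3741 − 5·162 = 2931.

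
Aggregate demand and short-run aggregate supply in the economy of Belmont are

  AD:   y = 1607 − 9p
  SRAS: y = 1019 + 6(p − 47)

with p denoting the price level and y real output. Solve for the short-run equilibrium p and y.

p = 58, y = 1085

Write SRAS as y = 1019 + 6p − 282 = 737 + 6p.
Set AD = SRAS: 1607 − 9p = 737 + 6p, so 870 = 15p and p = 58.
Then y = 1607 − 9·58 = 1085.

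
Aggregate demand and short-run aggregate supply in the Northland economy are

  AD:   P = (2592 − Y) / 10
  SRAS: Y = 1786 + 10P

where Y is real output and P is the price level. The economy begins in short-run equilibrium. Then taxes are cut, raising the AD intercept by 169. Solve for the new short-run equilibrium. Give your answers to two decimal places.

P = 48.75, Y = 2273.50

This is a positive demand shock: AD shifts right.
New AD: Y = 2761 − 10P.
Set AD = SRAS: 2761 − 10P = 1786 + 10P, so 975 = 20P and P = 48.75.
Substituting into AD, Y = 2273.50.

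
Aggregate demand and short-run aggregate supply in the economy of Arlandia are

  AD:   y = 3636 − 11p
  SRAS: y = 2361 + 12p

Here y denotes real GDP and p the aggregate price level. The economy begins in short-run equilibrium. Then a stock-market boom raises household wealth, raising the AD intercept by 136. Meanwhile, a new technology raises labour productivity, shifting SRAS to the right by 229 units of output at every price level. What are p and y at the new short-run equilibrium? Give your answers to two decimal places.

p = 51.39, y = 3206.70

After both shocks: AD is y = 3772 − 11p and SRAS is y = 2590 + 12p.
Setting them equal: 1182 = 23p, so p = 51.39.
Substituting into AD, y = 3206.70.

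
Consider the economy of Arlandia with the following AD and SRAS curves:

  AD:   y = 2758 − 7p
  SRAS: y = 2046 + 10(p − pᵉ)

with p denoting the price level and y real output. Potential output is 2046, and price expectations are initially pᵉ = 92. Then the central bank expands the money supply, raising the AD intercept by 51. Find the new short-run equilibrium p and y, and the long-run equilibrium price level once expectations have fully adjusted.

AD shifts right: new AD is y = 2809 − 7p. With pᵉ = 92, SRAS is y = 1126 + 10p.
Short run: 2809 − 7p = 1126 + 10p gives 1683 = 17p, so p = 99 and y = 2809 − 7·99 = 2116.
y = 2116 is above potential 2046; expectations adjust and SRAS shifts left until y = 2046.
Long run: on the new AD curve, 2046 = 2809 − 7p gives p = 109.

Short run: p = 99, y = 2116. Long run: p = 109.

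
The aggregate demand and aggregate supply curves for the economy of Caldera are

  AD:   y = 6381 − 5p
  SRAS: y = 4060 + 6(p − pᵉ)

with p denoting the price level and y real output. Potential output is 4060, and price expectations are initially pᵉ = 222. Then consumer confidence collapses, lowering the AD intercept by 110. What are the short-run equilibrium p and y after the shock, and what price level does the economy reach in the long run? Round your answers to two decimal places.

Short run: p = 322.09, y = 4660.55. Long run: p = 442.20.

AD shifts left: new AD is y = 6271 − 5p. With pᵉ = 222, SRAS is y = 2728 + 6p.
Short run: 6271 − 5p = 2728 + 6p gives 3543 = 11p, so p = 322.09 and y = 6271 − 5p = 4660.55.
y = 4660.55 is above potential 4060; expectations adjust and SRAS shifts left until y = 4060.
Long run: on the new AD curve, 4060 = 6271 − 5p gives p = 442.20.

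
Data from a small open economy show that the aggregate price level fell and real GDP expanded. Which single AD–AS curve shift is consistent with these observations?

P fell and Y rose. An AD shift moves P and Y in the same direction; an SRAS shift moves them in opposite directions.
Here P and Y moved in opposite directions, so the SRAS curve shifted.
Since Y rose, SRAS shifted right.

SRAS shifted right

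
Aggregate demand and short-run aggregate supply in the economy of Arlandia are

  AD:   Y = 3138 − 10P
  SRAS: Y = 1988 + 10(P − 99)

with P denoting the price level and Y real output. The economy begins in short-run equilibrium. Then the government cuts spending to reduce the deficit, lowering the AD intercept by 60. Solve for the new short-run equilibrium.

P = 104, Y = 2038

This is a negative demand shock: AD shifts left.
New AD: Y = 3078 − 10P.
SRAS can be written Y = 998 + 10P.
Set AD = SRAS: 3078 − 10P = 998 + 10P, so 2080 = 20P and P = 104.
Y = 3078 − 10·104 = 2038.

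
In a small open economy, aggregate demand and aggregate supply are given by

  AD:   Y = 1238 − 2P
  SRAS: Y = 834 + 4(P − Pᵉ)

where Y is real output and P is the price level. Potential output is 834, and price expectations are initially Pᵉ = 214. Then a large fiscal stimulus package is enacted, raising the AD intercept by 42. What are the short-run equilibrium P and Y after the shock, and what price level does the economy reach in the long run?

AD shifts right: new AD is Y = 1280 − 2P. With Pᵉ = 214, SRAS is Y = 4P − 22.
Short run: 1280 − 2P = 4P − 22 gives 1302 = 6P, so P = 217 and Y = 1280 − 2·217 = 846.
Y = 846 is above potential 834; expectations adjust and SRAS shifts left until Y = 834.
Long run: on the new AD curve, 834 = 1280 − 2P gives P = 223.

Short run: P = 217, Y = 846. Long run: P = 223.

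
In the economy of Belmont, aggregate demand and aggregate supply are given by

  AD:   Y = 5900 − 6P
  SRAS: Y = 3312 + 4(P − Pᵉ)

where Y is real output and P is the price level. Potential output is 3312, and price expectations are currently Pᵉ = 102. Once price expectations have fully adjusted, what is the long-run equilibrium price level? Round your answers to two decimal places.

Long-run P = 431.33

Short run: with Pᵉ = 102, SRAS is Y = 2904 + 4P. Setting AD = SRAS gives 2996 = 10P, so P = 299.60 and Y = 5900 − 6P = 4102.40.
Output 4102.40 is above potential 3312, so over time expected prices rise and SRAS shifts left until Y returns to 3312.
Long run: Y = 3312 on the AD curve gives 3312 = 5900 − 6P, so P = 431.33.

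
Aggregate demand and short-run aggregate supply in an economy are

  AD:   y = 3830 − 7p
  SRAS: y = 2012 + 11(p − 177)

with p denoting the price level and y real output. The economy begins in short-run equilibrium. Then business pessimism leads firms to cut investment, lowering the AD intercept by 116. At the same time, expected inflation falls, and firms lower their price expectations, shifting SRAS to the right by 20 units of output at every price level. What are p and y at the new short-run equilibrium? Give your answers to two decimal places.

p = 201.61, y = 2302.72

After both shocks: AD is y = 3714 − 7p and SRAS is y = 85 + 11p.
Setting them equal: 3629 = 18p, so p = 201.61.
Substituting into AD, y = 2302.72.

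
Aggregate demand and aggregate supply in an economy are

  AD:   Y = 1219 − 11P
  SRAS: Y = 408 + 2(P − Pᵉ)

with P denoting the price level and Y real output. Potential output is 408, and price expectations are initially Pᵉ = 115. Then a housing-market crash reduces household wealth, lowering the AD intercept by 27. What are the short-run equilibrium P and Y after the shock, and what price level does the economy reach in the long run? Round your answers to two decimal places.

Short run: P = 78.00, Y = 334.00. Long run: P = 71.27.

AD shifts left: new AD is Y = 1192 − 11P. With Pᵉ = 115, SRAS is Y = 178 + 2P.
Short run: 1192 − 11P = 178 + 2P gives 1014 = 13P, so P = 78.00 and Y = 1192 − 11P = 334.00.
Y = 334.00 is below potential 408; expectations adjust and SRAS shifts right until Y = 408.
Long run: on the new AD curve, 408 = 1192 − 11P gives P = 71.27.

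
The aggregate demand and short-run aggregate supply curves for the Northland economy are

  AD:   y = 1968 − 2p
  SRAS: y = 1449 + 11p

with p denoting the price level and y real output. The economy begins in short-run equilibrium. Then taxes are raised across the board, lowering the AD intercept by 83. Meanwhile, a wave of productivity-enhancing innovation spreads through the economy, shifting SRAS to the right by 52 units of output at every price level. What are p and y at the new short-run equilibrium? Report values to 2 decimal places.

After both shocks: AD is y = 1885 − 2p and SRAS is y = 1501 + 11p.
Setting them equal: 384 = 13p, so p = 29.54.
Substituting into AD, y = 1825.92.

p = 29.54, y = 1825.92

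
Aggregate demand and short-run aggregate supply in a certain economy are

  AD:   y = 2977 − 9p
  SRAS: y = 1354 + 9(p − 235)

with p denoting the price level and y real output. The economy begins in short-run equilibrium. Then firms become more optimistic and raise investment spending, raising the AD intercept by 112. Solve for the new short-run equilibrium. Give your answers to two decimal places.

This is a positive demand shock: AD shifts right.
New AD: y = 3089 − 9p.
SRAS can be written y = 9p − 761.
Set AD = SRAS: 3089 − 9p = 9p − 761, so 3850 = 18p and p = 213.89.
Substituting into AD, y = 1164.00.

p = 213.89, y = 1164.00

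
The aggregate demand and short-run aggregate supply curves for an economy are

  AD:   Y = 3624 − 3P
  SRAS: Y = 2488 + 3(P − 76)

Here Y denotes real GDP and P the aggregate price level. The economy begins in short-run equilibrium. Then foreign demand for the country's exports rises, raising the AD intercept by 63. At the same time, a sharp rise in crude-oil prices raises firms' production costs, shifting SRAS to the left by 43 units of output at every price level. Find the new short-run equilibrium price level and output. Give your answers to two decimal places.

After both shocks: AD is Y = 3687 − 3P and SRAS is Y = 2217 + 3P.
Setting them equal: 1470 = 6P, so P = 245.00.
Substituting into AD, Y = 2952.00.

P = 245.00, Y = 2952.00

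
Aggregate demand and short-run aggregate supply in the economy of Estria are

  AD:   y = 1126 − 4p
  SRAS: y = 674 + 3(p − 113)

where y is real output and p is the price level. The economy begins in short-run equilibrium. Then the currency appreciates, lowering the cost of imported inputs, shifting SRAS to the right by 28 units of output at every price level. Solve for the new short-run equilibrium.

This is a positive supply shock: SRAS shifts right.
New SRAS: y = 363 + 3p.
Set AD = SRAS: 1126 − 4p = 363 + 3p, so 763 = 7p and p = 109.
y = 1126 − 4·109 = 690.

p = 109, y = 690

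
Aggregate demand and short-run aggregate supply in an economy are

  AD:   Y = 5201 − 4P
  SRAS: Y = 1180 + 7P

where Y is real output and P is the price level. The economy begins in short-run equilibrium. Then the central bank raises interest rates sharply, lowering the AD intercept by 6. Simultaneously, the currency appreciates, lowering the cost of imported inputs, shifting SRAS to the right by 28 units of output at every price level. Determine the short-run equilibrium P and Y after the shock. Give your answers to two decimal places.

P = 362.45, Y = 3745.18

After both shocks: AD is Y = 5195 − 4P and SRAS is Y = 1208 + 7P.
Setting them equal: 3987 = 11P, so P = 362.45.
Substituting into AD, Y = 3745.18.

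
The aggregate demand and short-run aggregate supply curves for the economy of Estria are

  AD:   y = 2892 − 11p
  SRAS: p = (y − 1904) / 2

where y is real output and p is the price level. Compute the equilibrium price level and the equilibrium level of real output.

Rearrange SRAS to y = 1904 + 2p.
Set AD = SRAS: 2892 − 11p = 1904 + 2p, so 988 = 13p and p = 76.
Then y = 2892 − 11·76 = 2056.

p = 76, y = 2056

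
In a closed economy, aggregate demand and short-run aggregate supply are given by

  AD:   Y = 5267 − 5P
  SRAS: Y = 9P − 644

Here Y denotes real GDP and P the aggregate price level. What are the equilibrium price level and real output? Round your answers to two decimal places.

P = 422.21, Y = 3155.93

Set AD = SRAS: 5267 − 5P = 9P − 644, so 5911 = 14P and P = 422.21.
Substituting into AD, Y = 5267 − 5P = 3155.93.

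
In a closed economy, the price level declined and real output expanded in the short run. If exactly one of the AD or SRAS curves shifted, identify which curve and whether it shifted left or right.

SRAS shifted right

P fell and Y rose. An AD shift moves P and Y in the same direction; an SRAS shift moves them in opposite directions.
Here P and Y moved in opposite directions, so the SRAS curve shifted.
Since Y rose, SRAS shifted right.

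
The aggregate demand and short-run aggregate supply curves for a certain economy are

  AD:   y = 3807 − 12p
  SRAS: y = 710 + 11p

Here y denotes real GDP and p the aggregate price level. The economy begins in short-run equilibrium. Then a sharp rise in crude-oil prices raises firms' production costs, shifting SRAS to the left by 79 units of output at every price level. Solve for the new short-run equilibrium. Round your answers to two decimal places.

This is a negative supply shock: SRAS shifts left.
New SRAS: y = 631 + 11p.
Set AD = SRAS: 3807 − 12p = 631 + 11p, so 3176 = 23p and p = 138.09.
Substituting into AD, y = 2149.96.

p = 138.09, y = 2149.96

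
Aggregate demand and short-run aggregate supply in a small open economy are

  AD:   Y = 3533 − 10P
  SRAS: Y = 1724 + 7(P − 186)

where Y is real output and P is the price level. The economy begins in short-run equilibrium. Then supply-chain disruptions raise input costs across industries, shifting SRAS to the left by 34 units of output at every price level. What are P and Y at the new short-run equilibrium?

This is a negative supply shock: SRAS shifts left.
New SRAS: Y = 388 + 7P.
Set AD = SRAS: 3533 − 10P = 388 + 7P, so 3145 = 17P and P = 185.
Y = 3533 − 10·185 = 1683.

P = 185, Y = 1683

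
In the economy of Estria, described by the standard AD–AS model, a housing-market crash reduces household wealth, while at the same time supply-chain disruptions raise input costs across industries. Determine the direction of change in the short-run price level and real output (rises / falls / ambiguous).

Price level: ambiguous; output: falls

The first event is a negative demand shock: AD shifts left, which by itself pushes P down and Y down.
The second is an adverse supply shock: SRAS shifts left, which by itself pushes P up and Y down.
The two shocks push P in opposite directions, so the effect on P is ambiguous. Both shocks push Y down, so Y falls.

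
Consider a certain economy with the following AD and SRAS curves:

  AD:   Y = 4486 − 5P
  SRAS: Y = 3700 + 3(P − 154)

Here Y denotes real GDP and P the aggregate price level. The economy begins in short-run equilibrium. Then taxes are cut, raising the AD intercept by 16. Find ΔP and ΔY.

ΔP = +2, ΔY = +6

This is a positive demand shock: AD shifts right.
New AD: Y = 4502 − 5P.
SRAS can be written Y = 3238 + 3P.
Set AD = SRAS: 4502 − 5P = 3238 + 3P, so 1264 = 8P and P = 158.
Y = 4502 − 5·158 = 3712.
Initially P = 156, Y = 3706, so ΔP = +2 and ΔY = +6.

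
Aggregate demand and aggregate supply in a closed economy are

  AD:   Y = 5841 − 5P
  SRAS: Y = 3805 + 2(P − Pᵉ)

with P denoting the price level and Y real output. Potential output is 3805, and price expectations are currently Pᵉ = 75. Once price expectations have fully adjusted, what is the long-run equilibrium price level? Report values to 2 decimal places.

Long-run P = 407.20

Short run: with Pᵉ = 75, SRAS is Y = 3655 + 2P. Setting AD = SRAS gives 2186 = 7P, so P = 312.29 and Y = 5841 − 5P = 4279.57.
Output 4279.57 is above potential 3805, so over time expected prices rise and SRAS shifts left until Y returns to 3805.
Long run: Y = 3805 on the AD curve gives 3805 = 5841 − 5P, so P = 407.20.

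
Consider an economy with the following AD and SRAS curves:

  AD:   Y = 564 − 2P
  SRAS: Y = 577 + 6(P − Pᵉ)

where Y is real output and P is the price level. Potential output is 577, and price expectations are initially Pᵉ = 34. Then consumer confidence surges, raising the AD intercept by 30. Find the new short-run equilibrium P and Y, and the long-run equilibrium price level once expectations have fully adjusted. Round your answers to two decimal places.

AD shifts right: new AD is Y = 594 − 2P. With Pᵉ = 34, SRAS is Y = 373 + 6P.
Short run: 594 − 2P = 373 + 6P gives 221 = 8P, so P = 27.63 and Y = 594 − 2P = 538.75.
Y = 538.75 is below potential 577; expectations adjust and SRAS shifts right until Y = 577.
Long run: on the new AD curve, 577 = 594 − 2P gives P = 8.50.

Short run: P = 27.63, Y = 538.75. Long run: P = 8.50.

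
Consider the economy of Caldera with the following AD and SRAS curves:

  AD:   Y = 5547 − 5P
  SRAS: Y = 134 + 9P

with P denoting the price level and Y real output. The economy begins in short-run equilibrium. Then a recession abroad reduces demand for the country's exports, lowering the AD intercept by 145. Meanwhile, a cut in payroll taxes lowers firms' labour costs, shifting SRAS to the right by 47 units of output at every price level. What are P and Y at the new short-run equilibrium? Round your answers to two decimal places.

After both shocks: AD is Y = 5402 − 5P and SRAS is Y = 181 + 9P.
Setting them equal: 5221 = 14P, so P = 372.93.
Substituting into AD, Y = 3537.36.

P = 372.93, Y = 3537.36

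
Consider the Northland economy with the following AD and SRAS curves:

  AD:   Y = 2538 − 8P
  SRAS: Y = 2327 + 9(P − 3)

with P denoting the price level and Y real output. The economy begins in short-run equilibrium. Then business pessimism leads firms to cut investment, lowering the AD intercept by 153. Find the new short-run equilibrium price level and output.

This is a negative demand shock: AD shifts left.
New AD: Y = 2385 − 8P.
SRAS can be written Y = 2300 + 9P.
Set AD = SRAS: 2385 − 8P = 2300 + 9P, so 85 = 17P and P = 5.
Y = 2385 − 8·5 = 2345.

P = 5, Y = 2345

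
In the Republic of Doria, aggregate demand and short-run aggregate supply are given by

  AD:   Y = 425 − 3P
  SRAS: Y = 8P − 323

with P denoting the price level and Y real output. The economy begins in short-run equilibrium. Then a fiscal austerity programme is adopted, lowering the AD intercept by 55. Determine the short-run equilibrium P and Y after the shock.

This is a negative demand shock: AD shifts left.
New AD: Y = 370 − 3P.
Set AD = SRAS: 370 − 3P = 8P − 323, so 693 = 11P and P = 63.
Y = 370 − 3·63 = 181.

P = 63, Y = 181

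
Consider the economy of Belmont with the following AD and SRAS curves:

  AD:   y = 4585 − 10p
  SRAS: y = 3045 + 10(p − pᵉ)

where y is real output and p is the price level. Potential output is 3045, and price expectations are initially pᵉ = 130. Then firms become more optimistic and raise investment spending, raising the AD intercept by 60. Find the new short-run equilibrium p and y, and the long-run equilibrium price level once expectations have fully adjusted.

AD shifts right: new AD is y = 4645 − 10p. With pᵉ = 130, SRAS is y = 1745 + 10p.
Short run: 4645 − 10p = 1745 + 10p gives 2900 = 20p, so p = 145 and y = 4645 − 10·145 = 3195.
y = 3195 is above potential 3045; expectations adjust and SRAS shifts left until y = 3045.
Long run: on the new AD curve, 3045 = 4645 − 10p gives p = 160.

Short run: p = 145, y = 3195. Long run: p = 160.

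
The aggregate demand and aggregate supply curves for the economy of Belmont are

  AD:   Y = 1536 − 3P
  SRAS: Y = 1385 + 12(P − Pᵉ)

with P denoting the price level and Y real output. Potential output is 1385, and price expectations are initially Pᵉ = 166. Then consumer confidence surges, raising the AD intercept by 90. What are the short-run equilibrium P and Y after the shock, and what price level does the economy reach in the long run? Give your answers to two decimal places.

AD shifts right: new AD is Y = 1626 − 3P. With Pᵉ = 166, SRAS is Y = 12P − 607.
Short run: 1626 − 3P = 12P − 607 gives 2233 = 15P, so P = 148.87 and Y = 1626 − 3P = 1179.40.
Y = 1179.40 is below potential 1385; expectations adjust and SRAS shifts right until Y = 1385.
Long run: on the new AD curve, 1385 = 1626 − 3P gives P = 80.33.

Short run: P = 148.87, Y = 1179.40. Long run: P = 80.33.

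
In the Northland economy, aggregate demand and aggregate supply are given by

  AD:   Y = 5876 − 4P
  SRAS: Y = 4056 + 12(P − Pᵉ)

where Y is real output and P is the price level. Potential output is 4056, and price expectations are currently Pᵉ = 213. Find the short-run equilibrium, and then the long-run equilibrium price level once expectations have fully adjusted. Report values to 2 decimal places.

Short run: P = 273.50, Y = 4782.00. Long run: P = 455.00.

Short run: with Pᵉ = 213, SRAS is Y = 1500 + 12P. Setting AD = SRAS gives 4376 = 16P, so P = 273.50 and Y = 5876 − 4P = 4782.00.
Output 4782.00 is above potential 4056, so over time expected prices rise and SRAS shifts left until Y returns to 4056.
Long run: Y = 4056 on the AD curve gives 4056 = 5876 − 4P, so P = 455.00.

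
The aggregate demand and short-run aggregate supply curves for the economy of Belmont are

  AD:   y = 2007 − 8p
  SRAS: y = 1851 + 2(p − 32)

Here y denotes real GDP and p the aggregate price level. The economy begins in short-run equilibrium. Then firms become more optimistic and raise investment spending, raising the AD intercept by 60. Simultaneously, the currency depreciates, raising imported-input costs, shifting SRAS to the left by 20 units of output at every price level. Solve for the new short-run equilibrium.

p = 30, y = 1827

After both shocks: AD is y = 2067 − 8p and SRAS is y = 1767 + 2p.
Setting them equal: 300 = 10p, so p = 30.
y = 2067 − 8·30 = 1827.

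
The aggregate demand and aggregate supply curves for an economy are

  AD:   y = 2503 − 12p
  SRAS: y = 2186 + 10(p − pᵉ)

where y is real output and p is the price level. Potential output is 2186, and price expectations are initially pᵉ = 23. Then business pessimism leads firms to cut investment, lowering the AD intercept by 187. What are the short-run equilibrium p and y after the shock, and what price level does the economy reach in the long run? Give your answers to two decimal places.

Short run: p = 16.36, y = 2119.64. Long run: p = 10.83.

AD shifts left: new AD is y = 2316 − 12p. With pᵉ = 23, SRAS is y = 1956 + 10p.
Short run: 2316 − 12p = 1956 + 10p gives 360 = 22p, so p = 16.36 and y = 2316 − 12p = 2119.64.
y = 2119.64 is below potential 2186; expectations adjust and SRAS shifts right until y = 2186.
Long run: on the new AD curve, 2186 = 2316 − 12p gives p = 10.83.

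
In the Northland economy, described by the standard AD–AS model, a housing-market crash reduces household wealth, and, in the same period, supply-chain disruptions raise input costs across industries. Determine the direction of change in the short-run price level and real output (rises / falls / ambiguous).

Price level: ambiguous; output: falls

The first event is a negative demand shock: AD shifts left, which by itself pushes P down and Y down.
The second is an adverse supply shock: SRAS shifts left, which by itself pushes P up and Y down.
The two shocks push P in opposite directions, so the effect on P is ambiguous. Both shocks push Y down, so Y falls.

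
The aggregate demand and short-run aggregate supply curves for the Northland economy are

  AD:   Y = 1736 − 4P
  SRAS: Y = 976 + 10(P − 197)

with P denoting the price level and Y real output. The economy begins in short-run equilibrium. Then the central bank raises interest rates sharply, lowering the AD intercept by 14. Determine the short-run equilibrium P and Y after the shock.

This is a negative demand shock: AD shifts left.
New AD: Y = 1722 − 4P.
SRAS can be written Y = 10P − 994.
Set AD = SRAS: 1722 − 4P = 10P − 994, so 2716 = 14P and P = 194.
Y = 1722 − 4·194 = 946.

P = 194, Y = 946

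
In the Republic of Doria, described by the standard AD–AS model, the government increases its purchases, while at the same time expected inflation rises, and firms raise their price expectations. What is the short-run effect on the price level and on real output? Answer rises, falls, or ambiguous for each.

The first event is a positive demand shock: AD shifts right, which by itself pushes P up and Y up.
The second is an adverse supply shock: SRAS shifts left, which by itself pushes P up and Y down.
Both shocks push P up, so P rises. The two shocks push Y in opposite directions, so the effect on Y is ambiguous.

Price level: rises; output: ambiguous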